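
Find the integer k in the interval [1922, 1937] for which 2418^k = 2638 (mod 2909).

1931

Compute 2418^1922 mod 2909 = 1541, then multiply by 2418 repeatedly:
  2418^1922=1541  2418^1923=2618  2418^1924=340  2418^1925=1782  2418^1926=647
  2418^1927=2313  2418^1928=1736  2418^1929=2870  2418^1930=1695  2418^1931=2638
Found 2638 at exponent 1931.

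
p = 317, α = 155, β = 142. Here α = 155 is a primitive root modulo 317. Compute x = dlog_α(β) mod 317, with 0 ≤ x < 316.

98

Baby-step giant-step with m = ceil(sqrt(316)) = 18.
Baby table (155^j mod 317 for j=0..17):
  0:1  1:155  2:250  3:76  4:51  5:297  6:70  7:72
  8:65  9:248  10:83  11:185  12:145  13:285  14:112  15:242
  16:104  17:270
Giant step factor: 155^(-18) ≡ 53 (mod 317).
Scan 142·53^i mod 317 for i = 0, 1, …:
  i=0: 142   i=1: 235   i=2: 92   i=3: 121
  i=4: 73   i=5: 65
Match at i=5, j=8: x = 5·18 + 8 = 98.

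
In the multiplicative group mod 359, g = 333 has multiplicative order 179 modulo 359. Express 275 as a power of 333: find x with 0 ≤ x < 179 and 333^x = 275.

84

Baby-step giant-step with m = ceil(sqrt(179)) = 14.
Baby table (333^j mod 359 for j=0..13):
  0:1  1:333  2:317  3:15  4:328  5:88  6:225  7:253
  8:243  9:144  10:205  11:55  12:6  13:203
Giant step factor: 333^(-14) ≡ 255 (mod 359).
Scan 275·255^i mod 359 for i = 0, 1, …:
  i=0: 275   i=1: 120   i=2: 85   i=3: 135
  i=4: 320   i=5: 107   i=6: 1
Match at i=6, j=0: x = 6·14 + 0 = 84.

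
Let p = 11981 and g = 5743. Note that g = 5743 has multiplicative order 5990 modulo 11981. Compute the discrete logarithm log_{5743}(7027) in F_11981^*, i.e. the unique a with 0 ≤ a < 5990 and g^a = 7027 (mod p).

Baby-step giant-step with m = ceil(sqrt(5990)) = 78.
Baby table (5743^j mod 11981 for j=0..77):
  0:1  1:5743  2:10337  3:11517  4:7011  5:8013  6:11619  7:5728
  8:8059  9:234  10:1990  11:10677  12:11234  13:11158  14:6006  15:11140
  16:10461  17:4789  18:6832  19:10382  20:6370  21:4917  22:11095  23:3627
  24:6883  25:3750  26:6393  27:5215  28:9226  29:4936  30:402  31:8334
  32:10048  33:5168  34:2887  35:10318  36:10229  37:2304  38:4848  39:10201
  40:9234  41:2956  42:11212  43:4622  44:6231  45:9367  46:11972  47:8218
  48:2815  49:4176  50:8787  51:11750  52:3258  53:8353  54:11336  55:9875
  56:6052  57:11736  58:6723  59:7407  60:5851  61:7569  62:1699  63:4823
  64:10398  65:2410  66:2575  67:3671  68:7974  69:3300  70:9939  71:2193
  72:2368  73:989  74:833  75:3500  76:8363  77:8861
Giant step factor: 5743^(-78) ≡ 7174 (mod 11981).
Scan 7027·7174^i mod 11981 for i = 0, 1, …:
  i=0: 7027   i=1: 7631   i=2: 3605   i=3: 7272
  i=4: 4054   i=5: 5509   i=6: 8228   i=7: 9266
  i=8: 3696   i=9: 1151     …   i=26: 376
  i=27: 1699
Match at i=27, j=62: a = 27·78 + 62 = 2168.

2168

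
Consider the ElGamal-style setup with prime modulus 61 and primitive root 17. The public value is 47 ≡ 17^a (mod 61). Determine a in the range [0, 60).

40

Baby-step giant-step with m = ceil(sqrt(60)) = 8.
Baby table (17^j mod 61 for j=0..7):
  0:1  1:17  2:45  3:33  4:12  5:21  6:52  7:30
Giant step factor: 17^(-8) ≡ 25 (mod 61).
Scan 47·25^i mod 61 for i = 0, 1, …:
  i=0: 47   i=1: 16   i=2: 34   i=3: 57
  i=4: 22   i=5: 1
Match at i=5, j=0: a = 5·8 + 0 = 40.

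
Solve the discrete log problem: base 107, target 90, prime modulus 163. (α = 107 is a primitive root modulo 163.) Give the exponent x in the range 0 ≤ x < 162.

86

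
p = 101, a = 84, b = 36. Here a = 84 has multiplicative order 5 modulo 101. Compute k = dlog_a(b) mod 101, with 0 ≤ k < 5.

3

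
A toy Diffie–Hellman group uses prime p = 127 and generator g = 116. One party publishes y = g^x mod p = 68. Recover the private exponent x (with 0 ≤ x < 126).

Baby-step giant-step with m = ceil(sqrt(126)) = 12.
Baby table (116^j mod 127 for j=0..11):
  0:1  1:116  2:121  3:66  4:36  5:112  6:38  7:90
  8:26  9:95  10:98  11:65
Giant step factor: 116^(-12) ≡ 100 (mod 127).
Scan 68·100^i mod 127 for i = 0, 1, …:
  i=0: 68   i=1: 69   i=2: 42   i=3: 9
  i=4: 11   i=5: 84   i=6: 18   i=7: 22
  i=8: 41   i=9: 36
Match at i=9, j=4: x = 9·12 + 4 = 112.

112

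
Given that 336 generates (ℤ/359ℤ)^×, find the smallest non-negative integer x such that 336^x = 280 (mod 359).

129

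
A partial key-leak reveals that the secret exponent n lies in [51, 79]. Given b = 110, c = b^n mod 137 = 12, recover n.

75

Compute 110^51 mod 137 = 10, then multiply by 110 repeatedly:
  110^51=10  110^52=4  110^53=29  110^54=39  110^55=43
  110^56=72  110^57=111  110^58=17  110^59=89  110^60=63
  110^61=80  110^62=32  110^63=95  110^64=38  110^65=70
  110^66=28  110^67=66  110^68=136  110^69=27  110^70=93
  110^71=92  110^72=119  110^73=75  110^74=30  110^75=12
Found 12 at exponent 75.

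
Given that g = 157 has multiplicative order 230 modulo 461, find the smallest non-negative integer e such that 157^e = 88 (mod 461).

184

Baby-step giant-step with m = ceil(sqrt(230)) = 16.
Baby table (157^j mod 461 for j=0..15):
  0:1  1:157  2:216  3:259  4:95  5:163  6:236  7:172
  8:266  9:272  10:292  11:205  12:376  13:24  14:80  15:113
Giant step factor: 157^(-16) ≡ 215 (mod 461).
Scan 88·215^i mod 461 for i = 0, 1, …:
  i=0: 88   i=1: 19   i=2: 397   i=3: 70
  i=4: 298   i=5: 452   i=6: 370   i=7: 258
  i=8: 150   i=9: 441   i=10: 310   i=11: 266
Match at i=11, j=8: e = 11·16 + 8 = 184.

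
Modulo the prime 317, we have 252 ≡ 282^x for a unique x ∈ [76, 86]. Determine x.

86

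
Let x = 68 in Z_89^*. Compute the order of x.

44

The order of 68 must divide p − 1 = 88 = 2^3 · 11.
Divisors: 1, 2, 4, 8, 11, 22, 44, 88.
Check each in increasing order: 68^1 ≡ 68;  68^2 ≡ 85;  68^4 ≡ 16;  68^8 ≡ 78;  68^11 ≡ 55;  68^22 ≡ 88;  68^44 ≡ 1.
Smallest exponent giving 1 is 44.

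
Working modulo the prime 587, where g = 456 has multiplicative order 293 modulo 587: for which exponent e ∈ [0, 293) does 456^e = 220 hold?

Successive powers of 456 modulo 587:
  456^0=1  456^1=456  456^2=138  456^3=119  456^4=260  456^5=573
  456^6=73  456^7=416  456^8=95  456^9=469  456^10=196  456^11=152
  456^12=46  456^13=431  456^14=478  456^15=191  456^16=220
So 456^16 ≡ 220 (mod 587), giving e = 16.

16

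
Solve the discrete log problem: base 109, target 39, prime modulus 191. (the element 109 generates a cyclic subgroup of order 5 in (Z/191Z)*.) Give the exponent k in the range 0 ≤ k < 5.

2

Successive powers of 109 modulo 191:
  109^0=1  109^1=109  109^2=39
So 109^2 ≡ 39 (mod 191), giving k = 2.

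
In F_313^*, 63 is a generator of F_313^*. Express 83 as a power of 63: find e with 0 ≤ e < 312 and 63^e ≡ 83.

184

Baby-step giant-step with m = ceil(sqrt(312)) = 18.
Baby table (63^j mod 313 for j=0..17):
  0:1  1:63  2:213  3:273  4:297  5:244  6:35  7:14
  8:256  9:165  10:66  11:89  12:286  13:177  14:196  15:141
  16:119  17:298
Giant step factor: 63^(-18) ≡ 52 (mod 313).
Scan 83·52^i mod 313 for i = 0, 1, …:
  i=0: 83   i=1: 247   i=2: 11   i=3: 259
  i=4: 9   i=5: 155   i=6: 235   i=7: 13
  i=8: 50   i=9: 96   i=10: 297
Match at i=10, j=4: e = 10·18 + 4 = 184.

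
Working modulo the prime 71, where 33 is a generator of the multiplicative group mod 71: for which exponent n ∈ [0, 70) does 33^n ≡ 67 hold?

Baby-step giant-step with m = ceil(sqrt(70)) = 9.
Baby table (33^j mod 71 for j=0..8):
  0:1  1:33  2:24  3:11  4:8  5:51  6:50  7:17
  8:64
Giant step factor: 33^(-9) ≡ 67 (mod 71).
Scan 67·67^i mod 71 for i = 0, 1, …:
  i=0: 67   i=1: 16   i=2: 7   i=3: 43
  i=4: 41   i=5: 49   i=6: 17
Match at i=6, j=7: n = 6·9 + 7 = 61.

61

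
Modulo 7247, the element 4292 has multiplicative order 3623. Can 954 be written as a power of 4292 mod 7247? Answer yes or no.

954 ∈ ⟨4292⟩ iff 954^3623 ≡ 1 (mod 7247), since |⟨4292⟩| = 3623.
954^3623 mod 7247 = 7246.
Since 7246 ≠ 1, 954 does not lie in the subgroup.

no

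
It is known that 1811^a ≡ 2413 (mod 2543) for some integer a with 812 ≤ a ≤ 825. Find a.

823

Compute 1811^812 mod 2543 = 157, then multiply by 1811 repeatedly:
  1811^812=157  1811^813=2054  1811^814=1928  1811^815=69  1811^816=352
  1811^817=1722  1811^818=824  1811^819=2066  1811^820=773  1811^821=1253
  1811^822=827  1811^823=2413
Found 2413 at exponent 823.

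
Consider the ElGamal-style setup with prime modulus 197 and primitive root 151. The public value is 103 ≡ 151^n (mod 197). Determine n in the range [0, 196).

135

Baby-step giant-step with m = ceil(sqrt(196)) = 14.
Baby table (151^j mod 197 for j=0..13):
  0:1  1:151  2:146  3:179  4:40  5:130  6:127  7:68
  8:24  9:78  10:155  11:159  12:172  13:165
Giant step factor: 151^(-14) ≡ 161 (mod 197).
Scan 103·161^i mod 197 for i = 0, 1, …:
  i=0: 103   i=1: 35   i=2: 119   i=3: 50
  i=4: 170   i=5: 184   i=6: 74   i=7: 94
  i=8: 162   i=9: 78
Match at i=9, j=9: n = 9·14 + 9 = 135.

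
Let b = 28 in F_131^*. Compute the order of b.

65

The order of 28 must divide p − 1 = 130 = 2 · 5 · 13.
Divisors: 1, 2, 5, 10, 13, 26, 65, 130.
Check each in increasing order: 28^1 ≡ 28;  28^2 ≡ 129;  28^5 ≡ 112;  28^10 ≡ 99;  28^13 ≡ 89;  28^26 ≡ 61;  28^65 ≡ 1.
Smallest exponent giving 1 is 65.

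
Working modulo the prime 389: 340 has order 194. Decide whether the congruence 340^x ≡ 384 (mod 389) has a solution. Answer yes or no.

384 ∈ ⟨340⟩ iff 384^194 ≡ 1 (mod 389), since |⟨340⟩| = 194.
384^194 mod 389 = 1.
Since 1 = 1, 384 lies in the subgroup.

yes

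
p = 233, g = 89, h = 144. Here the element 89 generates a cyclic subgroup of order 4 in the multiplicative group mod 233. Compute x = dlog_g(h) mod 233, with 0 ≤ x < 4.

Successive powers of 89 modulo 233:
  89^0=1  89^1=89  89^2=232  89^3=144
So 89^3 ≡ 144 (mod 233), giving x = 3.

3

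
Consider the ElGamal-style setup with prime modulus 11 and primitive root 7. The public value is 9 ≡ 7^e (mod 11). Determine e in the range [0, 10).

8

Successive powers of 7 modulo 11:
  7^0=1  7^1=7  7^2=5  7^3=2  7^4=3  7^5=10
  7^6=4  7^7=6  7^8=9
So 7^8 ≡ 9 (mod 11), giving e = 8.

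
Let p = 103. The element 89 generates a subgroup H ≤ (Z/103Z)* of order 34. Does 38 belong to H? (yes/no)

no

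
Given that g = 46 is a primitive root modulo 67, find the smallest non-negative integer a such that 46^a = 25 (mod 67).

42

Baby-step giant-step with m = ceil(sqrt(66)) = 9.
Baby table (46^j mod 67 for j=0..8):
  0:1  1:46  2:39  3:52  4:47  5:18  6:24  7:32
  8:65
Giant step factor: 46^(-9) ≡ 8 (mod 67).
Scan 25·8^i mod 67 for i = 0, 1, …:
  i=0: 25   i=1: 66   i=2: 59   i=3: 3
  i=4: 24
Match at i=4, j=6: a = 4·9 + 6 = 42.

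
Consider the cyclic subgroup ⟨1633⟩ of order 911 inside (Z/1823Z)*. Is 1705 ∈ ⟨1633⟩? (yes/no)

1705 ∈ ⟨1633⟩ iff 1705^911 ≡ 1 (mod 1823), since |⟨1633⟩| = 911.
1705^911 mod 1823 = 1.
Since 1 = 1, 1705 lies in the subgroup.

yes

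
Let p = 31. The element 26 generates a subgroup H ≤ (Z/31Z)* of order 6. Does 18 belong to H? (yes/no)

no

⟨26⟩ has order 6; its elements mod 31 are {1, 5, 6, 25, 26, 30}.
18 is not in this set.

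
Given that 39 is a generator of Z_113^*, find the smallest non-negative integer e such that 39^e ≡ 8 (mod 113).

60

Baby-step giant-step with m = ceil(sqrt(112)) = 11.
Baby table (39^j mod 113 for j=0..10):
  0:1  1:39  2:52  3:107  4:105  5:27  6:36  7:48
  8:64  9:10  10:51
Giant step factor: 39^(-11) ≡ 5 (mod 113).
Scan 8·5^i mod 113 for i = 0, 1, …:
  i=0: 8   i=1: 40   i=2: 87   i=3: 96
  i=4: 28   i=5: 27
Match at i=5, j=5: e = 5·11 + 5 = 60.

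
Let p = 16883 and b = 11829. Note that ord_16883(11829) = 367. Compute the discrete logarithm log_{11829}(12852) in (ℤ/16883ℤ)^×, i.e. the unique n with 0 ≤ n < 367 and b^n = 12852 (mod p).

40

Baby-step giant-step with m = ceil(sqrt(367)) = 20.
Baby table (11829^j mod 16883 for j=0..19):
  0:1  1:11829  2:15820  3:3608  4:15691  5:14020  6:871  7:4429
  8:2692  9:2330  10:8514  11:5011  12:15789  13:8335  14:14878  15:3470
  16:4057  17:8767  18:9457  19:95
Giant step factor: 11829^(-20) ≡ 2519 (mod 16883).
Scan 12852·2519^i mod 16883 for i = 0, 1, …:
  i=0: 12852   i=1: 9477   i=2: 1
Match at i=2, j=0: n = 2·20 + 0 = 40.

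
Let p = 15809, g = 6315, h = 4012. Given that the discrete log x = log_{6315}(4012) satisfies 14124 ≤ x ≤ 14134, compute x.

Compute 6315^14124 mod 15809 = 15271, then multiply by 6315 repeatedly:
  6315^14124=15271  6315^14125=1465  6315^14126=3210  6315^14127=4012
Found 4012 at exponent 14127.

14127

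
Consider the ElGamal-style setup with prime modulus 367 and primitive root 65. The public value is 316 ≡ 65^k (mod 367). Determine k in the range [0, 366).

49

Baby-step giant-step with m = ceil(sqrt(366)) = 20.
Baby table (65^j mod 367 for j=0..19):
  0:1  1:65  2:188  3:109  4:112  5:307  6:137  7:97
  8:66  9:253  10:297  11:221  12:52  13:77  14:234  15:163
  16:319  17:183  18:151  19:273
Giant step factor: 65^(-20) ≡ 202 (mod 367).
Scan 316·202^i mod 367 for i = 0, 1, …:
  i=0: 316   i=1: 341   i=2: 253
Match at i=2, j=9: k = 2·20 + 9 = 49.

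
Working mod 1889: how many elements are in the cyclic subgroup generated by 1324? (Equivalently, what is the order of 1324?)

118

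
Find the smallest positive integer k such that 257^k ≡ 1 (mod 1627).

1626

The order of 257 must divide p − 1 = 1626 = 2 · 3 · 271.
Divisors: 1, 2, 3, 6, 271, 542, 813, 1626.
Check each in increasing order: 257^1 ≡ 257;  257^2 ≡ 969;  257^3 ≡ 102;  257^6 ≡ 642;  257^271 ≡ 1363;  257^542 ≡ 1362;  257^813 ≡ 1626;  257^1626 ≡ 1.
Smallest exponent giving 1 is 1626.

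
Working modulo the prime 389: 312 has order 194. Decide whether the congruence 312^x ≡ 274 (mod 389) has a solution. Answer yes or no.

no

274 ∈ ⟨312⟩ iff 274^194 ≡ 1 (mod 389), since |⟨312⟩| = 194.
274^194 mod 389 = 388.
Since 388 ≠ 1, 274 does not lie in the subgroup.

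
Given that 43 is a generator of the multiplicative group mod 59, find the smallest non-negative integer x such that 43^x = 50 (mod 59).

25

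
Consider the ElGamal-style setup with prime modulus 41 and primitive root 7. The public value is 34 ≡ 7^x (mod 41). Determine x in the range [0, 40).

21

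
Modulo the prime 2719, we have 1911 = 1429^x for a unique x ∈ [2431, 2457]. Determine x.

Compute 1429^2431 mod 2719 = 965, then multiply by 1429 repeatedly:
  1429^2431=965  1429^2432=452  1429^2433=1505  1429^2434=2635  1429^2435=2319
  1429^2436=2109  1429^2437=1109  1429^2438=2303  1429^2439=997  1429^2440=2676
  1429^2441=1090  1429^2442=2342  1429^2443=2348  1429^2444=46  1429^2445=478
  1429^2446=593  1429^2447=1788  1429^2448=1911
Found 1911 at exponent 2448.

2448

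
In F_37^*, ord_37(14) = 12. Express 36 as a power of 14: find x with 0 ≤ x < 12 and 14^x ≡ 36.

Successive powers of 14 modulo 37:
  14^0=1  14^1=14  14^2=11  14^3=6  14^4=10  14^5=29
  14^6=36
So 14^6 ≡ 36 (mod 37), giving x = 6.

6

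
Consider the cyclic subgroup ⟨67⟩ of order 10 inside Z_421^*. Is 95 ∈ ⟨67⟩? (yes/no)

⟨67⟩ has order 10; its elements mod 421 are {1, 44, 67, 142, 169, 252, 279, 354, 377, 420}.
95 is not in this set.

no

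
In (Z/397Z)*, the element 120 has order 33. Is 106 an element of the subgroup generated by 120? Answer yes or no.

106 ∈ ⟨120⟩ iff 106^33 ≡ 1 (mod 397), since |⟨120⟩| = 33.
106^33 mod 397 = 1.
Since 1 = 1, 106 lies in the subgroup.

yes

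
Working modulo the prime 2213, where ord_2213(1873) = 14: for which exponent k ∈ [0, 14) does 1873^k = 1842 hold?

Successive powers of 1873 modulo 2213:
  1873^0=1  1873^1=1873  1873^2=524  1873^3=1093  1873^4=164  1873^5=1778
  1873^6=1842
So 1873^6 ≡ 1842 (mod 2213), giving k = 6.

6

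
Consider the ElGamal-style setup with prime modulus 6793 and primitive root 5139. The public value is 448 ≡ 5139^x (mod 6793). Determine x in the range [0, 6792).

2331

Baby-step giant-step with m = ceil(sqrt(6792)) = 83.
Baby table (5139^j mod 6793 for j=0..82):
  0:1  1:5139  2:4930  3:4173  4:6339  5:3686  6:3470  7:705
  8:2326  9:4427  10:596  11:5994  12:3704  13:870  14:1136  15:2717
  16:3048  17:5807  18:524  19:2808  20:1980  21:6099  22:6652  23:2252
  24:4549  25:2598  26:2877  27:3335  28:6619  29:2490  30:4891  31:749
  32:4273  33:3971  34:797  35:6397  36:2856  37:4104  38:4984  39:3166
  40:839  41:4859  42:6126  43:2752  44:6295  45:1739  46:3926  47:504
  48:1923  49:5275  50:4155  51:2146  52:3255  53:3079  54:2084  55:3908
  56:3104  57:1492  58:4884  59:5534  60:3728  61:1932  62:3975  63:974
  64:5738  65:5962  66:2288  67:6142  68:3460  69:3659  70:577  71:3455
  72:5136  73:3099  74:2969  75:613  76:5048  77:5998  78:3881  79:211
  80:4242  81:901  82:4206
Giant step factor: 5139^(-83) ≡ 4172 (mod 6793).
Scan 448·4172^i mod 6793 for i = 0, 1, …:
  i=0: 448   i=1: 981   i=2: 3346   i=3: 6690
  i=4: 5036   i=5: 6236   i=6: 6195   i=7: 4968
  i=8: 1053   i=9: 4838     …   i=27: 1236
  i=28: 705
Match at i=28, j=7: x = 28·83 + 7 = 2331.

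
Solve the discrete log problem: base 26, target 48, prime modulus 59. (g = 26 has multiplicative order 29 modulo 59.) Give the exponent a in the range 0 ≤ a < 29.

10

Successive powers of 26 modulo 59:
  26^0=1  26^1=26  26^2=27  26^3=53  26^4=21  26^5=15
  26^6=36  26^7=51  26^8=28  26^9=20  26^10=48
So 26^10 ≡ 48 (mod 59), giving a = 10.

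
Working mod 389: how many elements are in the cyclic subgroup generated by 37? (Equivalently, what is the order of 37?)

The order of 37 must divide p − 1 = 388 = 2^2 · 97.
Divisors: 1, 2, 4, 97, 194, 388.
Check each in increasing order: 37^1 ≡ 37;  37^2 ≡ 202;  37^4 ≡ 348;  37^97 ≡ 274;  37^194 ≡ 388;  37^388 ≡ 1.
Smallest exponent giving 1 is 388.

388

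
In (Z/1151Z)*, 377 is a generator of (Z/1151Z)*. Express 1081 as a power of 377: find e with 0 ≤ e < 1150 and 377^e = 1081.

423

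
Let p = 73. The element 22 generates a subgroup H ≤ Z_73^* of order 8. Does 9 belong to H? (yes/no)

no

⟨22⟩ has order 8; its elements mod 73 are {1, 10, 22, 27, 46, 51, 63, 72}.
9 is not in this set.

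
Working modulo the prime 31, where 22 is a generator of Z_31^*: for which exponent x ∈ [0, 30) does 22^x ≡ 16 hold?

18

Successive powers of 22 modulo 31:
  22^0=1  22^1=22  22^2=19  22^3=15  22^4=20  22^5=6
  22^6=8  22^7=21  22^8=28  22^9=27  22^10=5  22^11=17
  22^12=2  22^13=13  22^14=7  22^15=30  22^16=9  22^17=12
  22^18=16
So 22^18 ≡ 16 (mod 31), giving x = 18.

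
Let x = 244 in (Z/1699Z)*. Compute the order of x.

The order of 244 must divide p − 1 = 1698 = 2 · 3 · 283.
Divisors: 1, 2, 3, 6, 283, 566, 849, 1698.
Check each in increasing order: 244^1 ≡ 244;  244^2 ≡ 71;  244^3 ≡ 334;  244^6 ≡ 1121;  244^283 ≡ 1301;  244^566 ≡ 397;  244^849 ≡ 1.
Smallest exponent giving 1 is 849.

849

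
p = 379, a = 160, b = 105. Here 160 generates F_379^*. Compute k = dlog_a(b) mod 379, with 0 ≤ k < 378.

Baby-step giant-step with m = ceil(sqrt(378)) = 20.
Baby table (160^j mod 379 for j=0..19):
  0:1  1:160  2:207  3:147  4:22  5:109  6:6  7:202
  8:105  9:124  10:132  11:275  12:36  13:75  14:251  15:365
  16:34  17:134  18:216  19:71
Giant step factor: 160^(-20) ≡ 341 (mod 379).
Scan 105·341^i mod 379 for i = 0, 1, …:
  i=0: 105
Match at i=0, j=8: k = 0·20 + 8 = 8.

8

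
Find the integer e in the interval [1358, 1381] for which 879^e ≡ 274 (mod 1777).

Compute 879^1358 mod 1777 = 274, then multiply by 879 repeatedly:
  879^1358=274
Found 274 at exponent 1358.

1358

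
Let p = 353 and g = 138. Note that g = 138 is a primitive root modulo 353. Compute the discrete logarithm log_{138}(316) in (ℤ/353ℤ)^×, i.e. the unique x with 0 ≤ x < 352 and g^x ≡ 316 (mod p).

49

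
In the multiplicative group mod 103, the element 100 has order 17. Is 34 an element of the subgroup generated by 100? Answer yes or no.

34 ∈ ⟨100⟩ iff 34^17 ≡ 1 (mod 103), since |⟨100⟩| = 17.
34^17 mod 103 = 1.
Since 1 = 1, 34 lies in the subgroup.

yes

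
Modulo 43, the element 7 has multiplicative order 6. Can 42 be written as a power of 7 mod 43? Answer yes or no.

yes

42 ∈ ⟨7⟩ iff 42^6 ≡ 1 (mod 43), since |⟨7⟩| = 6.
42^6 mod 43 = 1.
Since 1 = 1, 42 lies in the subgroup.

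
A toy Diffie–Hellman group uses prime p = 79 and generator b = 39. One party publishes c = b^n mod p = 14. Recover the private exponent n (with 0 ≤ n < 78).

15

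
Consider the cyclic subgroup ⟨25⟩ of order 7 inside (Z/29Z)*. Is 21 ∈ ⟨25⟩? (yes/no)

no

⟨25⟩ has order 7; its elements mod 29 are {1, 7, 16, 20, 23, 24, 25}.
21 is not in this set.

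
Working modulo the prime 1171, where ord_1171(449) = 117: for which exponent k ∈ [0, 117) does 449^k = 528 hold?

54

Baby-step giant-step with m = ceil(sqrt(117)) = 11.
Baby table (449^j mod 1171 for j=0..10):
  0:1  1:449  2:189  3:549  4:591  5:713  6:454  7:92
  8:323  9:994  10:155
Giant step factor: 449^(-11) ≡ 81 (mod 1171).
Scan 528·81^i mod 1171 for i = 0, 1, …:
  i=0: 528   i=1: 612   i=2: 390   i=3: 1144
  i=4: 155
Match at i=4, j=10: k = 4·11 + 10 = 54.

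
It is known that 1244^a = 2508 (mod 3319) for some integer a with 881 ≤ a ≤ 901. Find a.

Compute 1244^881 mod 3319 = 2820, then multiply by 1244 repeatedly:
  1244^881=2820  1244^882=3216  1244^883=1309  1244^884=2086  1244^885=2845
  1244^886=1126  1244^887=126  1244^888=751  1244^889=1605  1244^890=1901
  1244^891=1716  1244^892=587  1244^893=48  1244^894=3289  1244^895=2508
Found 2508 at exponent 895.

895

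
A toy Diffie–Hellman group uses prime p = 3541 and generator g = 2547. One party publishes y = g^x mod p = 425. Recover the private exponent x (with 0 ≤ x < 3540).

Baby-step giant-step with m = ceil(sqrt(3540)) = 60.
Baby table (2547^j mod 3541 for j=0..59):
  0:1  1:2547  2:97  3:2730  4:2327  5:2776  6:2636  7:156
  8:740  9:968  10:960  11:1830  12:1054  13:460  14:3090  15:2128
  16:2286  17:1038  18:2200  19:1538  20:940  21:464  22:2655  23:2516
  24:2583  25:3264  26:2681  27:1459  28:1564  29:3424  30:2986  31:2815
  32:2821  33:398  34:980  35:3196  36:2994  37:1945  38:56  39:992
  40:1891  41:617  42:2836  43:3193  44:2435  45:1654  46:2489  47:1093
  48:645  49:3332  50:2368  51:973  52:3072  53:2315  54:540  55:1472
  56:2806  57:1144  58:3066  59:1197
Giant step factor: 2547^(-60) ≡ 1096 (mod 3541).
Scan 425·1096^i mod 3541 for i = 0, 1, …:
  i=0: 425   i=1: 1929   i=2: 207   i=3: 248
  i=4: 2692   i=5: 779   i=6: 403   i=7: 2604
  i=8: 3479   i=9: 2868     …   i=27: 1836
  i=28: 968
Match at i=28, j=9: x = 28·60 + 9 = 1689.

1689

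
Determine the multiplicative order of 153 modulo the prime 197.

196

The order of 153 must divide p − 1 = 196 = 2^2 · 7^2.
Divisors: 1, 2, 4, 7, 14, 28, 49, 98, 196.
Check each in increasing order: 153^1 ≡ 153;  153^2 ≡ 163;  153^4 ≡ 171;  153^7 ≡ 110;  153^14 ≡ 83;  153^28 ≡ 191;  153^49 ≡ 183;  153^98 ≡ 196;  153^196 ≡ 1.
Smallest exponent giving 1 is 196.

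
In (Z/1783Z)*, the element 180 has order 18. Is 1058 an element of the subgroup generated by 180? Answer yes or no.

no

⟨180⟩ has order 18; its elements mod 1783 are {1, 180, 193, 194, 219, 306, 525, 740, 863, 920, 1043, 1258, 1477, 1564, 1589, 1590, 1603, 1782}.
1058 is not in this set.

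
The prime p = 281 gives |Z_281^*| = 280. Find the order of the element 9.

140

The order of 9 must divide p − 1 = 280 = 2^3 · 5 · 7.
Divisors: 1, 2, 4, 5, 7, 8, 10, 14, 20, 28, 35, 40, 56, 70, 140, 280.
Check each in increasing order: 9^1 ≡ 9;  9^2 ≡ 81;  9^4 ≡ 98;  9^5 ≡ 39;  9^7 ≡ 68;  9^8 ≡ 50;  9^10 ≡ 116;  9^14 ≡ 128;  9^20 ≡ 249;  9^28 ≡ 86;  9^35 ≡ 228;  9^40 ≡ 181;  9^56 ≡ 90;  9^70 ≡ 280;  9^140 ≡ 1.
Smallest exponent giving 1 is 140.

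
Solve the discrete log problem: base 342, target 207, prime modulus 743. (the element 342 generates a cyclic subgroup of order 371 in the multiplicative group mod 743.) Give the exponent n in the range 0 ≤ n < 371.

324

Baby-step giant-step with m = ceil(sqrt(371)) = 20.
Baby table (342^j mod 743 for j=0..19):
  0:1  1:342  2:313  3:54  4:636  5:556  6:687  7:166
  8:304  9:691  10:48  11:70  12:164  13:363  14:65  15:683
  16:284  17:538  18:475  19:476
Giant step factor: 342^(-20) ≡ 426 (mod 743).
Scan 207·426^i mod 743 for i = 0, 1, …:
  i=0: 207   i=1: 508   i=2: 195   i=3: 597
  i=4: 216   i=5: 627   i=6: 365   i=7: 203
  i=8: 290   i=9: 202     …   i=15: 148
  i=16: 636
Match at i=16, j=4: n = 16·20 + 4 = 324.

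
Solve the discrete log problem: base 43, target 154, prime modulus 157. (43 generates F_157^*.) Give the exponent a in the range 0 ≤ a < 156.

Baby-step giant-step with m = ceil(sqrt(156)) = 13.
Baby table (43^j mod 157 for j=0..12):
  0:1  1:43  2:122  3:65  4:126  5:80  6:143  7:26
  8:19  9:32  10:120  11:136  12:39
Giant step factor: 43^(-13) ≡ 135 (mod 157).
Scan 154·135^i mod 157 for i = 0, 1, …:
  i=0: 154   i=1: 66   i=2: 118   i=3: 73
  i=4: 121   i=5: 7   i=6: 3   i=7: 91
  i=8: 39
Match at i=8, j=12: a = 8·13 + 12 = 116.

116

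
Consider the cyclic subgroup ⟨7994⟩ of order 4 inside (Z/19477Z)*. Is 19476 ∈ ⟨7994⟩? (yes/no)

⟨7994⟩ has order 4; its elements mod 19477 are {1, 7994, 11483, 19476}.
19476 is in this set.

yes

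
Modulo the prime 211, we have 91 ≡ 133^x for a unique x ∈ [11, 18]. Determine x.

11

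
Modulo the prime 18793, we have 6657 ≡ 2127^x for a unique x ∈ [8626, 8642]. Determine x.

8627

Compute 2127^8626 mod 18793 = 14078, then multiply by 2127 repeatedly:
  2127^8626=14078  2127^8627=6657
Found 6657 at exponent 8627.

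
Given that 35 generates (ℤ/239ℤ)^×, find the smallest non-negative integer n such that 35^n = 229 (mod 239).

153

Baby-step giant-step with m = ceil(sqrt(238)) = 16.
Baby table (35^j mod 239 for j=0..15):
  0:1  1:35  2:30  3:94  4:183  5:191  6:232  7:233
  8:29  9:59  10:153  11:97  12:49  13:42  14:36  15:65
Giant step factor: 35^(-16) ≡ 133 (mod 239).
Scan 229·133^i mod 239 for i = 0, 1, …:
  i=0: 229   i=1: 104   i=2: 209   i=3: 73
  i=4: 149   i=5: 219   i=6: 208   i=7: 179
  i=8: 146   i=9: 59
Match at i=9, j=9: n = 9·16 + 9 = 153.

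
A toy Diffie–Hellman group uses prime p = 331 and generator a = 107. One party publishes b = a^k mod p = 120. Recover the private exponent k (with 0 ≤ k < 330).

150

Baby-step giant-step with m = ceil(sqrt(330)) = 19.
Baby table (107^j mod 331 for j=0..18):
  0:1  1:107  2:195  3:12  4:291  5:23  6:144  7:182
  8:276  9:73  10:198  11:2  12:214  13:59  14:24  15:251
  16:46  17:288  18:33
Giant step factor: 107^(-19) ≡ 3 (mod 331).
Scan 120·3^i mod 331 for i = 0, 1, …:
  i=0: 120   i=1: 29   i=2: 87   i=3: 261
  i=4: 121   i=5: 32   i=6: 96   i=7: 288
Match at i=7, j=17: k = 7·19 + 17 = 150.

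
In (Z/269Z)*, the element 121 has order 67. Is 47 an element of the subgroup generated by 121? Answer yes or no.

yes

47 ∈ ⟨121⟩ iff 47^67 ≡ 1 (mod 269), since |⟨121⟩| = 67.
47^67 mod 269 = 1.
Since 1 = 1, 47 lies in the subgroup.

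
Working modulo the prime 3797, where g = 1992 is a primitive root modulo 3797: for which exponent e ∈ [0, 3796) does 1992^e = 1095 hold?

2482

Baby-step giant-step with m = ceil(sqrt(3796)) = 62.
Baby table (1992^j mod 3797 for j=0..61):
  0:1  1:1992  2:199  3:1520  4:1631  5:2517  6:1824  7:3476
  8:2261  9:670  10:1893  11:435  12:804  13:3031  14:522  15:3243
  16:1359  17:3664  18:854  19:112  20:2878  21:3303  22:3172  23:416
  24:926  25:3047  26:2018  27:2630  28:2897  29:3181  30:3156  31:2717
  32:1539  33:1509  34:2501  35:328  36:292  37:723  38:1153  39:3388
  40:1627  41:2143  42:1028  43:1193  44:3331  45:1993  46:2191  47:1719
  48:3151  49:351  50:544  51:1503  52:1940  53:2931  54:2563  55:2328
  56:1239  57:38  58:3553  59:3765  60:805  61:1226
Giant step factor: 1992^(-62) ≡ 969 (mod 3797).
Scan 1095·969^i mod 3797 for i = 0, 1, …:
  i=0: 1095   i=1: 1692   i=2: 3041   i=3: 257
  i=4: 2228   i=5: 2236   i=6: 2394   i=7: 3616
  i=8: 3070   i=9: 1779     …   i=39: 2990
  i=40: 199
Match at i=40, j=2: e = 40·62 + 2 = 2482.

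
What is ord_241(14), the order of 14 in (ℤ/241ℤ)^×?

The order of 14 must divide p − 1 = 240 = 2^4 · 3 · 5.
Divisors: 1, 2, 3, 4, 5, 6, 8, 10, 12, 15, 16, 20, 24, 30, 40, 48, 60, 80, 120, 240.
Check each in increasing order: 14^1 ≡ 14;  14^2 ≡ 196;  14^3 ≡ 93;  14^4 ≡ 97;  14^5 ≡ 153;  14^6 ≡ 214;  14^8 ≡ 10;  14^10 ≡ 32;  14^12 ≡ 6;  14^15 ≡ 76;  14^16 ≡ 100;  14^20 ≡ 60;  14^24 ≡ 36;  14^30 ≡ 233;  14^40 ≡ 226;  14^48 ≡ 91;  14^60 ≡ 64;  14^80 ≡ 225;  14^120 ≡ 240;  14^240 ≡ 1.
Smallest exponent giving 1 is 240.

240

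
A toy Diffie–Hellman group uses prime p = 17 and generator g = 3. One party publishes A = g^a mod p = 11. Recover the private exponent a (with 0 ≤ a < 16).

7

Successive powers of 3 modulo 17:
  3^0=1  3^1=3  3^2=9  3^3=10  3^4=13  3^5=5
  3^6=15  3^7=11
So 3^7 ≡ 11 (mod 17), giving a = 7.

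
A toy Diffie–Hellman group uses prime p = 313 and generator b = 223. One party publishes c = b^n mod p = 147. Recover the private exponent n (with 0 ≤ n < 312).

22

Baby-step giant-step with m = ceil(sqrt(312)) = 18.
Baby table (223^j mod 313 for j=0..17):
  0:1  1:223  2:275  3:290  4:192  5:248  6:216  7:279
  8:243  9:40  10:156  11:45  12:19  13:168  14:217  15:189
  16:205  17:17
Giant step factor: 223^(-18) ≡ 161 (mod 313).
Scan 147·161^i mod 313 for i = 0, 1, …:
  i=0: 147   i=1: 192
Match at i=1, j=4: n = 1·18 + 4 = 22.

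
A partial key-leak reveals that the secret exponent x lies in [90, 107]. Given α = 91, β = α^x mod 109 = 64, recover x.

Compute 91^90 mod 109 = 64, then multiply by 91 repeatedly:
  91^90=64
Found 64 at exponent 90.

90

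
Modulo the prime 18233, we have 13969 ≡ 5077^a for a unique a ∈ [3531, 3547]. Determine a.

3534

Compute 5077^3531 mod 18233 = 1916, then multiply by 5077 repeatedly:
  5077^3531=1916  5077^3532=9343  5077^3533=10378  5077^3534=13969
Found 13969 at exponent 3534.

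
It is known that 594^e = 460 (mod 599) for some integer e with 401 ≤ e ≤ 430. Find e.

Compute 594^401 mod 599 = 463, then multiply by 594 repeatedly:
  594^401=463  594^402=81  594^403=194  594^404=228  594^405=58
  594^406=309  594^407=252  594^408=537  594^409=310  594^410=247
  594^411=562  594^412=185  594^413=273  594^414=432  594^415=236
  594^416=18  594^417=509  594^418=450  594^419=146  594^420=468
  594^421=56  594^422=319  594^423=202  594^424=188  594^425=258
  594^426=507  594^427=460
Found 460 at exponent 427.

427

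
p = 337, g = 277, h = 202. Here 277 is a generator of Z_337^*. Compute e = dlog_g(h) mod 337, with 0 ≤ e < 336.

45

Baby-step giant-step with m = ceil(sqrt(336)) = 19.
Baby table (277^j mod 337 for j=0..18):
  0:1  1:277  2:230  3:17  4:328  5:203  6:289  7:184
  8:81  9:195  10:95  11:29  12:282  13:267  14:156  15:76
  16:158  17:293  18:281
Giant step factor: 277^(-19) ≡ 101 (mod 337).
Scan 202·101^i mod 337 for i = 0, 1, …:
  i=0: 202   i=1: 182   i=2: 184
Match at i=2, j=7: e = 2·19 + 7 = 45.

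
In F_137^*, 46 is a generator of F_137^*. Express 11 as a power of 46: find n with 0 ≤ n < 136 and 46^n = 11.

14

Successive powers of 46 modulo 137:
  46^0=1  46^1=46  46^2=61  46^3=66  46^4=22  46^5=53
  46^6=109  46^7=82  46^8=73  46^9=70  46^10=69  46^11=23
  46^12=99  46^13=33  46^14=11
So 46^14 ≡ 11 (mod 137), giving n = 14.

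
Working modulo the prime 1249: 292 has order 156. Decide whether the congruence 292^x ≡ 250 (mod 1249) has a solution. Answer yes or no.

no

250 ∈ ⟨292⟩ iff 250^156 ≡ 1 (mod 1249), since |⟨292⟩| = 156.
250^156 mod 1249 = 664.
Since 664 ≠ 1, 250 does not lie in the subgroup.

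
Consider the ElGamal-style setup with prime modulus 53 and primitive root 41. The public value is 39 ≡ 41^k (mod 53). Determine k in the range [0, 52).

Successive powers of 41 modulo 53:
  41^0=1  41^1=41  41^2=38  41^3=21  41^4=13  41^5=3
  41^6=17  41^7=8  41^8=10  41^9=39
So 41^9 ≡ 39 (mod 53), giving k = 9.

9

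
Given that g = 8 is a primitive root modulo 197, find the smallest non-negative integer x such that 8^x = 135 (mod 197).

Baby-step giant-step with m = ceil(sqrt(196)) = 14.
Baby table (8^j mod 197 for j=0..13):
  0:1  1:8  2:64  3:118  4:156  5:66  6:134  7:87
  8:105  9:52  10:22  11:176  12:29  13:35
Giant step factor: 8^(-14) ≡ 19 (mod 197).
Scan 135·19^i mod 197 for i = 0, 1, …:
  i=0: 135   i=1: 4   i=2: 76   i=3: 65
  i=4: 53   i=5: 22
Match at i=5, j=10: x = 5·14 + 10 = 80.

80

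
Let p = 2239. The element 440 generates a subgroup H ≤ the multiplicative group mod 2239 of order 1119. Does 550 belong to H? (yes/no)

yes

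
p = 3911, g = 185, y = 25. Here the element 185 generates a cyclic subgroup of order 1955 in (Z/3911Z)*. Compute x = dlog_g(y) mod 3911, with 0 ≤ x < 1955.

1923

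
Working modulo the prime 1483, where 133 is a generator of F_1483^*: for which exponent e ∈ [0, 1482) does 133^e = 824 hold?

298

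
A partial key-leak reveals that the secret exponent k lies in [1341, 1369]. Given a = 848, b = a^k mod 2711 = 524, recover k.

1347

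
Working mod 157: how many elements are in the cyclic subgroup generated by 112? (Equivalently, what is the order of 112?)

The order of 112 must divide p − 1 = 156 = 2^2 · 3 · 13.
Divisors: 1, 2, 3, 4, 6, 12, 13, 26, 39, 52, 78, 156.
Check each in increasing order: 112^1 ≡ 112;  112^2 ≡ 141;  112^3 ≡ 92;  112^4 ≡ 99;  112^6 ≡ 143;  112^12 ≡ 39;  112^13 ≡ 129;  112^26 ≡ 156;  112^39 ≡ 28;  112^52 ≡ 1.
Smallest exponent giving 1 is 52.

52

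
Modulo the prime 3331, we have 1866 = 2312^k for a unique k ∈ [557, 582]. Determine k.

572

Compute 2312^557 mod 3331 = 393, then multiply by 2312 repeatedly:
  2312^557=393  2312^558=2584  2312^559=1725  2312^560=993  2312^561=757
  2312^562=1409  2312^563=3221  2312^564=2167  2312^565=280  2312^566=1146
  2312^567=1407  2312^568=1928  2312^569=658  2312^570=2360  2312^571=142
  2312^572=1866
Found 1866 at exponent 572.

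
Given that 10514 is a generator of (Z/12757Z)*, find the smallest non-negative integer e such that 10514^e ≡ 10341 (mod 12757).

11751

Baby-step giant-step with m = ceil(sqrt(12756)) = 113.
Baby table (10514^j mod 12757 for j=0..112):
  0:1  1:10514  2:4791  3:7938  4:3838  5:2341  6:5021  7:2328
  8:8666  9:3830  10:7528  11:4964  12:2609  13:3476  14:10616  15:5631
  16:11854  17:9823  18:11107  19:1420  20:4190  21:3739  22:7529  23:2721
  24:7400  25:11414  26:1697  27:7972  28:4118  29:12151  30:7016  31:5250
  32:11718  33:8703  34:10138  35:6197  36:5259  37:4288  38:794  39:5038
  40:2468  41:814  42:11206  43:8989  44:6490  45:11424  46:4781  47:4854
  48:6956  49:12260  50:4912  51:4432  52:9484  53:6064  54:10167  55:4935
  56:3871  57:4864  58:10040  59:9142  60:7750  61:4541  62:7380  63:5246
  64:7933  65:2296  66:3900  67:3602  68:8652  69:9718  70:4239  71:8645
  72:12662  73:8973  74:4107  75:11310  76:5343  77:7231  78:7771  79:8466
  80:5935  81:6103  82:11989  83:429  84:7285  85:1462  86:12040  87:849
  88:9243  89:10833  90:3666  91:5427  92:10174  93:1991  94:11894  95:9402
  96:11392  97:15  98:4626  99:8080  100:4257  101:6542  102:9601  103:11530
  104:9406  105:2420  106:6422  107:10864  108:10675  109:864  110:1112  111:6156
  112:7923
Giant step factor: 10514^(-113) ≡ 8305 (mod 12757).
Scan 10341·8305^i mod 12757 for i = 0, 1, …:
  i=0: 10341   i=1: 1881   i=2: 7137   i=3: 3763
  i=4: 9822   i=5: 3452   i=6: 3881   i=7: 7523
  i=8: 7486   i=9: 6369     …   i=102: 7606
  i=103: 7923
Match at i=103, j=112: e = 103·113 + 112 = 11751.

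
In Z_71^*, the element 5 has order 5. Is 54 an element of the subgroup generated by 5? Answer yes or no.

54 ∈ ⟨5⟩ iff 54^5 ≡ 1 (mod 71), since |⟨5⟩| = 5.
54^5 mod 71 = 1.
Since 1 = 1, 54 lies in the subgroup.

yes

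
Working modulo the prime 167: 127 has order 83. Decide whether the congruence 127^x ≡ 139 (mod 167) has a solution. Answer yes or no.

no

139 ∈ ⟨127⟩ iff 139^83 ≡ 1 (mod 167), since |⟨127⟩| = 83.
139^83 mod 167 = 166.
Since 166 ≠ 1, 139 does not lie in the subgroup.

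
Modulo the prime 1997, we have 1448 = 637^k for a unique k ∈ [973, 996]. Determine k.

Compute 637^973 mod 1997 = 768, then multiply by 637 repeatedly:
  637^973=768  637^974=1948  637^975=739  637^976=1448
Found 1448 at exponent 976.

976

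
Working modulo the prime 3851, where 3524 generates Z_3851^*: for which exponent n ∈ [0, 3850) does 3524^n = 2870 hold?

Baby-step giant-step with m = ceil(sqrt(3850)) = 63.
Baby table (3524^j mod 3851 for j=0..62):
  0:1  1:3524  2:2952  3:1297  4:3342  5:850  6:3173  7:2199
  8:1064  9:2513  10:2363  11:1350  12:1415  13:3266  14:2596  15:2179
  16:3753  17:1238  18:3380  19:3828  20:3670  21:1422  22:977  23:154
  24:3556  25:190  26:3337  27:2485  28:3817  29:3416  30:3609  31:2114
  32:1902  33:1908  34:3797  35:2254  36:2334  37:3131  38:529  39:312
  40:1953  41:635  42:309  43:2934  44:3332  45:269  46:610  47:782
  48:2303  49:1715  50:1441  51:2466  52:2328  53:1242  54:2072  55:232
  56:1156  57:3237  58:526  59:1293  60:799  61:595  62:1836
Giant step factor: 3524^(-63) ≡ 3500 (mod 3851).
Scan 2870·3500^i mod 3851 for i = 0, 1, …:
  i=0: 2870   i=1: 1592   i=2: 3454   i=3: 711
  i=4: 754   i=5: 1065   i=6: 3583   i=7: 1644
  i=8: 606   i=9: 2950     …   i=43: 2404
  i=44: 3416
Match at i=44, j=29: n = 44·63 + 29 = 2801.

2801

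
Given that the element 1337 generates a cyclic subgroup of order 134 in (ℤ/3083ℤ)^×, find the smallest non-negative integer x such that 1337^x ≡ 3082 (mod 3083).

67

Baby-step giant-step with m = ceil(sqrt(134)) = 12.
Baby table (1337^j mod 3083 for j=0..11):
  0:1  1:1337  2:2512  3:1157  4:2326  5:2198  6:627  7:2806
  8:2694  9:934  10:143  11:45
Giant step factor: 1337^(-12) ≡ 1757 (mod 3083).
Scan 3082·1757^i mod 3083 for i = 0, 1, …:
  i=0: 3082   i=1: 1326   i=2: 2117   i=3: 1471
  i=4: 993   i=5: 2806
Match at i=5, j=7: x = 5·12 + 7 = 67.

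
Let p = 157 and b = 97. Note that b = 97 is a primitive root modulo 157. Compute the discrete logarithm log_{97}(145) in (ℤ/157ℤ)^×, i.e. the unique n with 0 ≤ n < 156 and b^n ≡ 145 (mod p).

26

Successive powers of 97 modulo 157:
  97^0=1  97^1=97  97^2=146  97^3=32  97^4=121  97^5=119
  97^6=82  97^7=104  97^8=40  97^9=112  97^10=31  97^11=24
  97^12=130  97^13=50  97^14=140  97^15=78  97^16=30  97^17=84
  97^18=141  97^19=18  97^20=19  97^21=116  97^22=105  97^23=137
  97^24=101  97^25=63  97^26=145
So 97^26 ≡ 145 (mod 157), giving n = 26.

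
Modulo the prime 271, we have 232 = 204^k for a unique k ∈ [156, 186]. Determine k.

183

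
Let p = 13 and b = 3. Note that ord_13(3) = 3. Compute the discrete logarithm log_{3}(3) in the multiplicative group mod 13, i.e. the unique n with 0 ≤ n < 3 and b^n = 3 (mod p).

1

Successive powers of 3 modulo 13:
  3^0=1  3^1=3
So 3^1 ≡ 3 (mod 13), giving n = 1.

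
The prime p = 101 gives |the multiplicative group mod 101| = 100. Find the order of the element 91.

4

The order of 91 must divide p − 1 = 100 = 2^2 · 5^2.
Divisors: 1, 2, 4, 5, 10, 20, 25, 50, 100.
Check each in increasing order: 91^1 ≡ 91;  91^2 ≡ 100;  91^4 ≡ 1.
Smallest exponent giving 1 is 4.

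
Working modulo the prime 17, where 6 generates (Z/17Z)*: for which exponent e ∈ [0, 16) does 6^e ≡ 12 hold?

3

Successive powers of 6 modulo 17:
  6^0=1  6^1=6  6^2=2  6^3=12
So 6^3 ≡ 12 (mod 17), giving e = 3.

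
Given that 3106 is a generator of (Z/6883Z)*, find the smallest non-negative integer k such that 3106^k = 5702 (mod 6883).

Baby-step giant-step with m = ceil(sqrt(6882)) = 83.
Baby table (3106^j mod 6883 for j=0..82):
  0:1  1:3106  2:4153  3:476  4:5494  5:1407  6:6320  7:6487
  8:2081  9:449  10:4228  11:6287  12:351  13:2692  14:5390  15:1884
  16:1154  17:5164  18:1994  19:5547  20:833  21:6173  22:4183  23:4177
  24:6190  25:1921  26:5948  27:516  28:5840  29:2335  30:4711  31:5991
  32:3297  33:5461  34:2154  35:48  36:4545  37:6620  38:2199  39:2158
  40:5589  41:508  42:1641  43:3526  44:903  45:3337  46:5807  47:3082
  48:5322  49:4049  50:953  51:328  52:84  53:6233  54:4702  55:5569
  56:335  57:1177  58:889  59:1151  60:2729  61:3301  62:4119  63:5000
  64:1952  65:5872  66:5365  67:6830  68:574  69:147  70:2304  71:4787
  72:1142  73:2307  74:339  75:6718  76:3735  77:3055  78:4056  79:2046
  80:1867  81:3416  82:3393
Giant step factor: 3106^(-83) ≡ 3139 (mod 6883).
Scan 5702·3139^i mod 6883 for i = 0, 1, …:
  i=0: 5702   i=1: 2778   i=2: 6264   i=3: 4848
  i=4: 6442   i=5: 6067   i=6: 5935   i=7: 4567
  i=8: 5407   i=9: 5978   i=10: 1884
Match at i=10, j=15: k = 10·83 + 15 = 845.

845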